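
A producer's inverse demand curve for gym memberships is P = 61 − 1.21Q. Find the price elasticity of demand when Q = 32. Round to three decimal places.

-0.575

At Q = 32, P = 61 − 1.21(32) = 22.28.
dP/dQ = −1.21, so dQ/dP = 1/(−1.21) = -0.826.
ε = (dQ/dP)(P/Q) = (-0.826)(22.28/32).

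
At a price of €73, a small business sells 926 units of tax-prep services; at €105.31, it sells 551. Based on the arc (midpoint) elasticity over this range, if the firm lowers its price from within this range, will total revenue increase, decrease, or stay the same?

Arc ε = (-375/32.31)(89.16/738.5) ≈ -1.401.
|ε| = 1.40 > 1, so demand is elastic. A price cut therefore raises total revenue.

increase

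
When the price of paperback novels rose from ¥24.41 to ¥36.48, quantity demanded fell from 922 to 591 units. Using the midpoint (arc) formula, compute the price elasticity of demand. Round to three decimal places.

ΔQ = 591 − 922 = -331; ΔP = 36.48 − 24.41 = 12.07.
Midpoints: P̄ = 30.45, Q̄ = 756.5.
ε = (ΔQ/ΔP)(P̄/Q̄) = (-331/12.07)(30.45/756.5).

-1.104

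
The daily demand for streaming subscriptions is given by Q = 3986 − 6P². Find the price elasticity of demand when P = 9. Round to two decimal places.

At P = 9, Q = 3500.
dQ/dP = −12P = -108.
ε = (dQ/dP)(P/Q) = (-108)(9/3500).

-0.28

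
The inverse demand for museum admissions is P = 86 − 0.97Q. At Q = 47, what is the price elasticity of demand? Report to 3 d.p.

At Q = 47, P = 86 − 0.97(47) = 40.41.
dP/dQ = −0.97, so dQ/dP = 1/(−0.97) = -1.031.
ε = (dQ/dP)(P/Q) = (-1.031)(40.41/47).

-0.886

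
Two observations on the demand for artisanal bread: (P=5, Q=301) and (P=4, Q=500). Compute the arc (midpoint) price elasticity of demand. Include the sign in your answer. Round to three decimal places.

-2.236

ΔQ = 500 − 301 = 199; ΔP = 4 − 5 = -1.
Midpoints: P̄ = 4.50, Q̄ = 400.5.
ε = (ΔQ/ΔP)(P̄/Q̄) = (199/-1)(4.50/400.5).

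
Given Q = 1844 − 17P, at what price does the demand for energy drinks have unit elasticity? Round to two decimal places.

For linear demand Q = a − bP, ε = −bP/(a − bP). |ε| = 1 when bP = a − bP, i.e. P = a/(2b).
P = 1844/(2·17) = 1844/34 = 54.2353.

54.24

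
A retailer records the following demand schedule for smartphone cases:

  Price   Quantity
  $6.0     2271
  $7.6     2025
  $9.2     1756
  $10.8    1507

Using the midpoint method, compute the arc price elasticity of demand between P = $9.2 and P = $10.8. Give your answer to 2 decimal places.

-0.95

At P = 9.2, Q = 1756; at P = 10.8, Q = 1507.
ΔQ = -249, ΔP = 1.6. Midpoints: P̄ = 10.00, Q̄ = 1631.5.
ε = (ΔQ/ΔP)(P̄/Q̄) = (-249/1.6)(10.00/1631.5).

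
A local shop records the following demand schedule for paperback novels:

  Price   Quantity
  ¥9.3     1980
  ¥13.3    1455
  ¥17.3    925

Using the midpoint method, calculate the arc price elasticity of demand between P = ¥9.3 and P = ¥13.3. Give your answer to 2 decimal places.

-0.86

At P = 9.3, Q = 1980; at P = 13.3, Q = 1455.
ΔQ = -525, ΔP = 4.0. Midpoints: P̄ = 11.30, Q̄ = 1717.5.
ε = (ΔQ/ΔP)(P̄/Q̄) = (-525/4.0)(11.30/1717.5).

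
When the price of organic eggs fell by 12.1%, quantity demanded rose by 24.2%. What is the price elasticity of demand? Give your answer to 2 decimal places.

ε = %ΔQ / %ΔP = (24.2)/(-12.1) = -2.000.

-2.00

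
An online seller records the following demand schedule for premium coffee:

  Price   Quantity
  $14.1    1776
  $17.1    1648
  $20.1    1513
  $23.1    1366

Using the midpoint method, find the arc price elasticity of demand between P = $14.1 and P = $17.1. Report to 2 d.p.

-0.39

At P = 14.1, Q = 1776; at P = 17.1, Q = 1648.
ΔQ = -128, ΔP = 3.0. Midpoints: P̄ = 15.60, Q̄ = 1712.0.
ε = (ΔQ/ΔP)(P̄/Q̄) = (-128/3.0)(15.60/1712.0).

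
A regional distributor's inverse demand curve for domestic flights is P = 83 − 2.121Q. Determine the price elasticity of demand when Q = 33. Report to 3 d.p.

At Q = 33, P = 83 − 2.121(33) = 13.01.
dP/dQ = −2.121, so dQ/dP = 1/(−2.121) = -0.471.
ε = (dQ/dP)(P/Q) = (-0.471)(13.01/33).

-0.186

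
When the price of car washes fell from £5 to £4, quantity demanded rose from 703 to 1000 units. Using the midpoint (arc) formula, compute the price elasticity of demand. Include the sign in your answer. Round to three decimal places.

-1.570

ΔQ = 1000 − 703 = 297; ΔP = 4 − 5 = -1.
Midpoints: P̄ = 4.50, Q̄ = 851.5.
ε = (ΔQ/ΔP)(P̄/Q̄) = (297/-1)(4.50/851.5).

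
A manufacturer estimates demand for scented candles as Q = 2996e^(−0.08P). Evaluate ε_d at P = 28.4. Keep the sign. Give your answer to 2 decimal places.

At P = 28.4, Q = 308.905.
dQ/dP = −0.08·2996e^(−0.08P) = −0.08Q = -24.712.
ε = (dQ/dP)(P/Q) = (-24.712)(28.4/308.905).
|ε| > 1, so demand is elastic at this price.

-2.27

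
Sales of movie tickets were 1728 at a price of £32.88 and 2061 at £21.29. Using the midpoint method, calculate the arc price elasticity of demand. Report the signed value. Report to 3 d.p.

ΔQ = 2061 − 1728 = 333; ΔP = 21.29 − 32.88 = -11.59.
Midpoints: P̄ = 27.09, Q̄ = 1894.5.
ε = (ΔQ/ΔP)(P̄/Q̄) = (333/-11.59)(27.09/1894.5).

-0.411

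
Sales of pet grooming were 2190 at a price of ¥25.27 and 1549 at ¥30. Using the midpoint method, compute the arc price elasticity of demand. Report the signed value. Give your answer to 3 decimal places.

ΔQ = 1549 − 2190 = -641; ΔP = 30 − 25.27 = 4.73.
Midpoints: P̄ = 27.63, Q̄ = 1869.5.
ε = (ΔQ/ΔP)(P̄/Q̄) = (-641/4.73)(27.63/1869.5).

-2.003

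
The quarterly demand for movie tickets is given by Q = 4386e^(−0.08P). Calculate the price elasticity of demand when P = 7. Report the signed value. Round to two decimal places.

-0.56

At P = 7, Q = 2505.323.
dQ/dP = −0.08·4386e^(−0.08P) = −0.08Q = -200.426.
ε = (dQ/dP)(P/Q) = (-200.426)(7/2505.323).
|ε| < 1, so demand is inelastic at this price.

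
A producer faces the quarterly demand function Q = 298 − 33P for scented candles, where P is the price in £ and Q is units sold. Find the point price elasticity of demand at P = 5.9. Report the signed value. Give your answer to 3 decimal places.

At P = 5.9, Q = 103.300.
dQ/dP = −33.
ε = (dQ/dP)(P/Q) = (-33)(5.9/103.300).
|ε| > 1, so demand is elastic at this price.

-1.885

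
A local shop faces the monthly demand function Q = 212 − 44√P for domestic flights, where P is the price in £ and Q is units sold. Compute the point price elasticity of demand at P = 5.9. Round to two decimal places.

At P = 5.9, Q = 105.124.
dQ/dP = −44/(2√P) = -9.057.
ε = (dQ/dP)(P/Q) = (-9.057)(5.9/105.124).
|ε| < 1, so demand is inelastic at this price.

-0.51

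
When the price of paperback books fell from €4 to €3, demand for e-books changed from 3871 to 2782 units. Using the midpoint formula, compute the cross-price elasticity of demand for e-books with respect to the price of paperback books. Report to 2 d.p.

ΔQ_x = 2782 − 3871 = -1089; ΔP_y = 3 − 4 = -1.
Midpoints: P̄_y = 3.50, Q̄_x = 3326.5.
ε_xy = (ΔQ_x/ΔP_y)(P̄_y/Q̄_x) = (-1089/-1)(3.50/3326.5).

1.15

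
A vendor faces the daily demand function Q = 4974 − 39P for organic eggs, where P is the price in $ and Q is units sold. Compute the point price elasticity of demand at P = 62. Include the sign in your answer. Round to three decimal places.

-0.946

At P = 62, Q = 2556.
dQ/dP = −39.
ε = (dQ/dP)(P/Q) = (-39)(62/2556).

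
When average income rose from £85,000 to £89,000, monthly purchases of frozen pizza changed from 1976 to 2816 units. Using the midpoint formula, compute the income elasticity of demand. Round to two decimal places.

ΔQ = 840, ΔI = 4000. Midpoints: Ī = 87,000, Q̄ = 2396.0.
ε_I = (ΔQ/ΔI)(Ī/Q̄) = (840/4000)(87000/2396.0).

7.63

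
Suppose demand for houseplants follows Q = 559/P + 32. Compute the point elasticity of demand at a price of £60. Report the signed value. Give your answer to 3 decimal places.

-0.225

At P = 60, Q = 41.317.
dQ/dP = −559/P² = -0.155.
ε = (dQ/dP)(P/Q) = (-0.155)(60/41.317).
|ε| < 1, so demand is inelastic at this price.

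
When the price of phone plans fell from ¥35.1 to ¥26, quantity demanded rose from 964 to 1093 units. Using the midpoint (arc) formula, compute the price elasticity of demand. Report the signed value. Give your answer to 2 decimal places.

ΔQ = 1093 − 964 = 129; ΔP = 26 − 35.1 = -9.1.
Midpoints: P̄ = 30.55, Q̄ = 1028.5.
ε = (ΔQ/ΔP)(P̄/Q̄) = (129/-9.1)(30.55/1028.5).

-0.42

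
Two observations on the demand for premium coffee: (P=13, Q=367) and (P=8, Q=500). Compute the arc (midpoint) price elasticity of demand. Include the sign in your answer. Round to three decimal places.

ΔQ = 500 − 367 = 133; ΔP = 8 − 13 = -5.
Midpoints: P̄ = 10.50, Q̄ = 433.5.
ε = (ΔQ/ΔP)(P̄/Q̄) = (133/-5)(10.50/433.5).

-0.644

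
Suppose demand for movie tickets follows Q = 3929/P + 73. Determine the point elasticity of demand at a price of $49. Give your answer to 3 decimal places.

-0.523

At P = 49, Q = 153.184.
dQ/dP = −3929/P² = -1.636.
ε = (dQ/dP)(P/Q) = (-1.636)(49/153.184).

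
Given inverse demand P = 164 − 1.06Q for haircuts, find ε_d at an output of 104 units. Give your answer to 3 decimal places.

-0.488

At Q = 104, P = 164 − 1.06(104) = 53.76.
dP/dQ = −1.06, so dQ/dP = 1/(−1.06) = -0.943.
ε = (dQ/dP)(P/Q) = (-0.943)(53.76/104).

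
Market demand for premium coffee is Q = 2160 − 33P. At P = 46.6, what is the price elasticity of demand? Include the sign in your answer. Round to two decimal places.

-2.47

At P = 46.6, Q = 622.200.
dQ/dP = −33.
ε = (dQ/dP)(P/Q) = (-33)(46.6/622.200).
|ε| > 1, so demand is elastic at this price.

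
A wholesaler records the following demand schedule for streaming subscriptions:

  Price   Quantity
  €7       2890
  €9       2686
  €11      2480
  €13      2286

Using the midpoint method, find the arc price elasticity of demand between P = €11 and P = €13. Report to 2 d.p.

At P = 11, Q = 2480; at P = 13, Q = 2286.
ΔQ = -194, ΔP = 2. Midpoints: P̄ = 12.00, Q̄ = 2383.0.
ε = (ΔQ/ΔP)(P̄/Q̄) = (-194/2)(12.00/2383.0).

-0.49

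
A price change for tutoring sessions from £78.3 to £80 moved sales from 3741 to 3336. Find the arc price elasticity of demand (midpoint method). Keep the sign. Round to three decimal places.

-5.329

ΔQ = 3336 − 3741 = -405; ΔP = 80 − 78.3 = 1.7.
Midpoints: P̄ = 79.15, Q̄ = 3538.5.
ε = (ΔQ/ΔP)(P̄/Q̄) = (-405/1.7)(79.15/3538.5).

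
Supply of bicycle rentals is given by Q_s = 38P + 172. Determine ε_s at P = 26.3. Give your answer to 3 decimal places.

At P = 26.3, Q_s = 1171.40.
dQ_s/dP = 38.
ε_s = (dQ_s/dP)(P/Q_s) = (38)(26.3/1171.40).

0.853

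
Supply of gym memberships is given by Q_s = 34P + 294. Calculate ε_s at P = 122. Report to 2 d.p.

At P = 122, Q_s = 4442.
dQ_s/dP = 34.
ε_s = (dQ_s/dP)(P/Q_s) = (34)(122/4442).

0.93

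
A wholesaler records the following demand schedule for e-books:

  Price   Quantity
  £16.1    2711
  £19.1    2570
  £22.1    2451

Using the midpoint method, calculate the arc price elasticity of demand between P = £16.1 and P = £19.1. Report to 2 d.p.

At P = 16.1, Q = 2711; at P = 19.1, Q = 2570.
ΔQ = -141, ΔP = 3.0. Midpoints: P̄ = 17.60, Q̄ = 2640.5.
ε = (ΔQ/ΔP)(P̄/Q̄) = (-141/3.0)(17.60/2640.5).

-0.31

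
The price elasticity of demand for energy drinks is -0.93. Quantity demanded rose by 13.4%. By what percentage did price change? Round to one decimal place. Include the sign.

%ΔP ≈ %ΔQ / ε = (13.4%)/(-0.93) = -14.41%.

-14.4%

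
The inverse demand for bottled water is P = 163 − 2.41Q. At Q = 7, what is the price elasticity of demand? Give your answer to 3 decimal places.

At Q = 7, P = 163 − 2.41(7) = 146.13.
dP/dQ = −2.41, so dQ/dP = 1/(−2.41) = -0.415.
ε = (dQ/dP)(P/Q) = (-0.415)(146.13/7).

-8.662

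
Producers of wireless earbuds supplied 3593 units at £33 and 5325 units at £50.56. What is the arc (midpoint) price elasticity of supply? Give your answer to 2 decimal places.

ΔQ = 5325 − 3593 = 1732; ΔP = 50.56 − 33 = 17.56.
Midpoints: P̄ = 41.78, Q̄ = 4459.0.
ε_s = (ΔQ/ΔP)(P̄/Q̄) = (1732/17.56)(41.78/4459.0).

0.92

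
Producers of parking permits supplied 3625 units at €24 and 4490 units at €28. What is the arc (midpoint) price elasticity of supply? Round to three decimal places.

ΔQ = 4490 − 3625 = 865; ΔP = 28 − 24 = 4.
Midpoints: P̄ = 26.00, Q̄ = 4057.5.
ε_s = (ΔQ/ΔP)(P̄/Q̄) = (865/4)(26.00/4057.5).

1.386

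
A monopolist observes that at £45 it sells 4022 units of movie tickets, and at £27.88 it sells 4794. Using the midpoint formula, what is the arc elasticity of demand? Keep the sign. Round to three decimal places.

ΔQ = 4794 − 4022 = 772; ΔP = 27.88 − 45 = -17.12.
Midpoints: P̄ = 36.44, Q̄ = 4408.0.
ε = (ΔQ/ΔP)(P̄/Q̄) = (772/-17.12)(36.44/4408.0).

-0.373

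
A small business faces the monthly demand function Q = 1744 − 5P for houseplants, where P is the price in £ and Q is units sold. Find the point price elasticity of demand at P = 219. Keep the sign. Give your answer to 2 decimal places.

At P = 219, Q = 649.
dQ/dP = −5.
ε = (dQ/dP)(P/Q) = (-5)(219/649).
|ε| > 1, so demand is elastic at this price.

-1.69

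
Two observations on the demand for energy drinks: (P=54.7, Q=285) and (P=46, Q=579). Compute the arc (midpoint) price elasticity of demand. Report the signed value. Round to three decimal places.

ΔQ = 579 − 285 = 294; ΔP = 46 − 54.7 = -8.7.
Midpoints: P̄ = 50.35, Q̄ = 432.0.
ε = (ΔQ/ΔP)(P̄/Q̄) = (294/-8.7)(50.35/432.0).

-3.939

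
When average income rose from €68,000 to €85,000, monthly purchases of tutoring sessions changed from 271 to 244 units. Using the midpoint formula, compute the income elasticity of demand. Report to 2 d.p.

-0.47

ΔQ = -27, ΔI = 17000. Midpoints: Ī = 76,500, Q̄ = 257.5.
ε_I = (ΔQ/ΔI)(Ī/Q̄) = (-27/17000)(76500/257.5).
ε_I < 0, so the good is inferior.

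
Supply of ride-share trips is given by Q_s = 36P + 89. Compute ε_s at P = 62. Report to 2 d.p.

At P = 62, Q_s = 2321.
dQ_s/dP = 36.
ε_s = (dQ_s/dP)(P/Q_s) = (36)(62/2321).

0.96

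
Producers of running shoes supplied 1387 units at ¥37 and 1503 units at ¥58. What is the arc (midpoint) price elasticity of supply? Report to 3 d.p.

0.182

ΔQ = 1503 − 1387 = 116; ΔP = 58 − 37 = 21.
Midpoints: P̄ = 47.50, Q̄ = 1445.0.
ε_s = (ΔQ/ΔP)(P̄/Q̄) = (116/21)(47.50/1445.0).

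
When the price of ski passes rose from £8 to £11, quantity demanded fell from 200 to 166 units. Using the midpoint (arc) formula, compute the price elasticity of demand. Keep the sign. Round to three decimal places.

ΔQ = 166 − 200 = -34; ΔP = 11 − 8 = 3.
Midpoints: P̄ = 9.50, Q̄ = 183.0.
ε = (ΔQ/ΔP)(P̄/Q̄) = (-34/3)(9.50/183.0).

-0.588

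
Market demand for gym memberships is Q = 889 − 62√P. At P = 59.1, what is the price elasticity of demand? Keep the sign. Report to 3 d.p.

At P = 59.1, Q = 412.366.
dQ/dP = −62/(2√P) = -4.032.
ε = (dQ/dP)(P/Q) = (-4.032)(59.1/412.366).
|ε| < 1, so demand is inelastic at this price.

-0.578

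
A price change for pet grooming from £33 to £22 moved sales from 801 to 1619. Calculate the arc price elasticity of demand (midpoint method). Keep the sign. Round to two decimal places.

-1.69

ΔQ = 1619 − 801 = 818; ΔP = 22 − 33 = -11.
Midpoints: P̄ = 27.50, Q̄ = 1210.0.
ε = (ΔQ/ΔP)(P̄/Q̄) = (818/-11)(27.50/1210.0).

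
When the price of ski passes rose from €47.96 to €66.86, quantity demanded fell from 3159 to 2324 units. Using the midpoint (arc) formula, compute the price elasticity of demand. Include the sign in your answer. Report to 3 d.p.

-0.925

ΔQ = 2324 − 3159 = -835; ΔP = 66.86 − 47.96 = 18.9.
Midpoints: P̄ = 57.41, Q̄ = 2741.5.
ε = (ΔQ/ΔP)(P̄/Q̄) = (-835/18.9)(57.41/2741.5).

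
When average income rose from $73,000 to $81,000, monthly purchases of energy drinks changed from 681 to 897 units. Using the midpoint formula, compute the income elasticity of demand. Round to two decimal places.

2.63

ΔQ = 216, ΔI = 8000. Midpoints: Ī = 77,000, Q̄ = 789.0.
ε_I = (ΔQ/ΔI)(Ī/Q̄) = (216/8000)(77000/789.0).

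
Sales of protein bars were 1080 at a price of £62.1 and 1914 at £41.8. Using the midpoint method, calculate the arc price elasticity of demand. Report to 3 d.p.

ΔQ = 1914 − 1080 = 834; ΔP = 41.8 − 62.1 = -20.3.
Midpoints: P̄ = 51.95, Q̄ = 1497.0.
ε = (ΔQ/ΔP)(P̄/Q̄) = (834/-20.3)(51.95/1497.0).

-1.426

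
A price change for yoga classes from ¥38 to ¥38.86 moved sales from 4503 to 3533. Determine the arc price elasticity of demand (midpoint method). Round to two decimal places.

ΔQ = 3533 − 4503 = -970; ΔP = 38.86 − 38 = 0.86.
Midpoints: P̄ = 38.43, Q̄ = 4018.0.
ε = (ΔQ/ΔP)(P̄/Q̄) = (-970/0.86)(38.43/4018.0).

-10.79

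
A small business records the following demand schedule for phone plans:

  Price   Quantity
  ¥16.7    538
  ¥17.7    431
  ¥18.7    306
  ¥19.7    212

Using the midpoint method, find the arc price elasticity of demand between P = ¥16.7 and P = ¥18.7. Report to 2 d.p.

At P = 16.7, Q = 538; at P = 18.7, Q = 306.
ΔQ = -232, ΔP = 2.0. Midpoints: P̄ = 17.70, Q̄ = 422.0.
ε = (ΔQ/ΔP)(P̄/Q̄) = (-232/2.0)(17.70/422.0).

-4.87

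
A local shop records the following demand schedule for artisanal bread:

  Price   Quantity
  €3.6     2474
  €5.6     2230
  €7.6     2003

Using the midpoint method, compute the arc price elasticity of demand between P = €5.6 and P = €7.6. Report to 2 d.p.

At P = 5.6, Q = 2230; at P = 7.6, Q = 2003.
ΔQ = -227, ΔP = 2.0. Midpoints: P̄ = 6.60, Q̄ = 2116.5.
ε = (ΔQ/ΔP)(P̄/Q̄) = (-227/2.0)(6.60/2116.5).

-0.35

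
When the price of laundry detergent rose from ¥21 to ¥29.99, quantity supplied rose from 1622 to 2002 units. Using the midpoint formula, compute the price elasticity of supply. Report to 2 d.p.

ΔQ = 2002 − 1622 = 380; ΔP = 29.99 − 21 = 8.99.
Midpoints: P̄ = 25.49, Q̄ = 1812.0.
ε_s = (ΔQ/ΔP)(P̄/Q̄) = (380/8.99)(25.49/1812.0).

0.59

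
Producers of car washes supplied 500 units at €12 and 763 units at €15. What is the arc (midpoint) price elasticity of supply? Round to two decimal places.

ΔQ = 763 − 500 = 263; ΔP = 15 − 12 = 3.
Midpoints: P̄ = 13.50, Q̄ = 631.5.
ε_s = (ΔQ/ΔP)(P̄/Q̄) = (263/3)(13.50/631.5).

1.87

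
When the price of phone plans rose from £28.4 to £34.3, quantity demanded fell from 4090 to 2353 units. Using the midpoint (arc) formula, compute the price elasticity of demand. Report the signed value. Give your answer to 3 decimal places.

-2.865

ΔQ = 2353 − 4090 = -1737; ΔP = 34.3 − 28.4 = 5.9.
Midpoints: P̄ = 31.35, Q̄ = 3221.5.
ε = (ΔQ/ΔP)(P̄/Q̄) = (-1737/5.9)(31.35/3221.5).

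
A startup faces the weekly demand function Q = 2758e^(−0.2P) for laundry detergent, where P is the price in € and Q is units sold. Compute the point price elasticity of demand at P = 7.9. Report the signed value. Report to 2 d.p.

-1.58

At P = 7.9, Q = 568.079.
dQ/dP = −0.2·2758e^(−0.2P) = −0.2Q = -113.616.
ε = (dQ/dP)(P/Q) = (-113.616)(7.9/568.079).
|ε| > 1, so demand is elastic at this price.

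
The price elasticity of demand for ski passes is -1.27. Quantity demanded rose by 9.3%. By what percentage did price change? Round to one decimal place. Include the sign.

-7.3%

%ΔP ≈ %ΔQ / ε = (9.3%)/(-1.27) = -7.32%.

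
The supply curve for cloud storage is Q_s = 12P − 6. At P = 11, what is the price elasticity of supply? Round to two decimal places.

At P = 11, Q_s = 126.
dQ_s/dP = 12.
ε_s = (dQ_s/dP)(P/Q_s) = (12)(11/126).

1.05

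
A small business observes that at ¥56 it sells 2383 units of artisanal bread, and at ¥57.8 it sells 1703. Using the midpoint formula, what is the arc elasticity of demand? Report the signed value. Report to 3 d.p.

-10.522

ΔQ = 1703 − 2383 = -680; ΔP = 57.8 − 56 = 1.8.
Midpoints: P̄ = 56.90, Q̄ = 2043.0.
ε = (ΔQ/ΔP)(P̄/Q̄) = (-680/1.8)(56.90/2043.0).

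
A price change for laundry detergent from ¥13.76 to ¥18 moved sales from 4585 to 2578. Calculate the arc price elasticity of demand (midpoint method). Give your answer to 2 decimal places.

ΔQ = 2578 − 4585 = -2007; ΔP = 18 − 13.76 = 4.24.
Midpoints: P̄ = 15.88, Q̄ = 3581.5.
ε = (ΔQ/ΔP)(P̄/Q̄) = (-2007/4.24)(15.88/3581.5).

-2.10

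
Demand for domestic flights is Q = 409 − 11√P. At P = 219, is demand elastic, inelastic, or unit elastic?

Q = 246.215, dQ/dP = -0.372.
ε = (dQ/dP)(P/Q) ≈ -0.331.
|ε| = 0.33 < 1.

inelastic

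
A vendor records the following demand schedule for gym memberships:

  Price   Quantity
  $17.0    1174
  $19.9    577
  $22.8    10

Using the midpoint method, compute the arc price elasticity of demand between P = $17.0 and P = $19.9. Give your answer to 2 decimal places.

-4.34

At P = 17.0, Q = 1174; at P = 19.9, Q = 577.
ΔQ = -597, ΔP = 2.9. Midpoints: P̄ = 18.45, Q̄ = 875.5.
ε = (ΔQ/ΔP)(P̄/Q̄) = (-597/2.9)(18.45/875.5).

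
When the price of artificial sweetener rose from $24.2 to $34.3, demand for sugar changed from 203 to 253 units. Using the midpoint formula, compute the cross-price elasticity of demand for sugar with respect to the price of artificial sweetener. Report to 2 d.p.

ΔQ_x = 253 − 203 = 50; ΔP_y = 34.3 − 24.2 = 10.1.
Midpoints: P̄_y = 29.25, Q̄_x = 228.0.
ε_xy = (ΔQ_x/ΔP_y)(P̄_y/Q̄_x) = (50/10.1)(29.25/228.0).
ε_xy > 0, so the goods are substitutes.

0.64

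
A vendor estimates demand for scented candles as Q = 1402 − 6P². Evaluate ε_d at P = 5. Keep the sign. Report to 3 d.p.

At P = 5, Q = 1252.
dQ/dP = −12P = -60.
ε = (dQ/dP)(P/Q) = (-60)(5/1252).
|ε| < 1, so demand is inelastic at this price.

-0.240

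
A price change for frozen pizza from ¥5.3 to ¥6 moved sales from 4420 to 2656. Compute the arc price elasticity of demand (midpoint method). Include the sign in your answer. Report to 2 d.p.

ΔQ = 2656 − 4420 = -1764; ΔP = 6 − 5.3 = 0.7.
Midpoints: P̄ = 5.65, Q̄ = 3538.0.
ε = (ΔQ/ΔP)(P̄/Q̄) = (-1764/0.7)(5.65/3538.0).

-4.02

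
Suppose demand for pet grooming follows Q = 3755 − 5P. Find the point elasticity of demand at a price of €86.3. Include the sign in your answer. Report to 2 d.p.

At P = 86.3, Q = 3323.500.
dQ/dP = −5.
ε = (dQ/dP)(P/Q) = (-5)(86.3/3323.500).
|ε| < 1, so demand is inelastic at this price.

-0.13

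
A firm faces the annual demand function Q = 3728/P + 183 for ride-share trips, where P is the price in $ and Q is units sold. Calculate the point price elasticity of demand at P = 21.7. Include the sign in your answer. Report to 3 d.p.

At P = 21.7, Q = 354.797.
dQ/dP = −3728/P² = -7.917.
ε = (dQ/dP)(P/Q) = (-7.917)(21.7/354.797).

-0.484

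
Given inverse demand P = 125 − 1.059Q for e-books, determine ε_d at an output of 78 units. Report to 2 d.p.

At Q = 78, P = 125 − 1.059(78) = 42.40.
dP/dQ = −1.059, so dQ/dP = 1/(−1.059) = -0.944.
ε = (dQ/dP)(P/Q) = (-0.944)(42.40/78).

-0.51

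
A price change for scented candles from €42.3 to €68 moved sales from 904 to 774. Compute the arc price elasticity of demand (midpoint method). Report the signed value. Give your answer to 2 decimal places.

-0.33

ΔQ = 774 − 904 = -130; ΔP = 68 − 42.3 = 25.7.
Midpoints: P̄ = 55.15, Q̄ = 839.0.
ε = (ΔQ/ΔP)(P̄/Q̄) = (-130/25.7)(55.15/839.0).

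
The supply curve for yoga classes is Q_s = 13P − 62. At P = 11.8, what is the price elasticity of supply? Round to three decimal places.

At P = 11.8, Q_s = 91.40.
dQ_s/dP = 13.
ε_s = (dQ_s/dP)(P/Q_s) = (13)(11.8/91.40).

1.678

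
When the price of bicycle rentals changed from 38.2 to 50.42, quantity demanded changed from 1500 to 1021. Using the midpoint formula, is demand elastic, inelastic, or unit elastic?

Arc ε ≈ -1.378.
|ε| = 1.38 > 1.

elastic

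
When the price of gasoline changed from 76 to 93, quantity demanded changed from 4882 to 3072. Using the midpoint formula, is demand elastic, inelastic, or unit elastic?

Arc ε ≈ -2.262.
|ε| = 2.26 > 1.

elastic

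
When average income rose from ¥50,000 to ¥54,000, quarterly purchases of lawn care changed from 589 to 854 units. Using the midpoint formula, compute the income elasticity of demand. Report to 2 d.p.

ΔQ = 265, ΔI = 4000. Midpoints: Ī = 52,000, Q̄ = 721.5.
ε_I = (ΔQ/ΔI)(Ī/Q̄) = (265/4000)(52000/721.5).

4.77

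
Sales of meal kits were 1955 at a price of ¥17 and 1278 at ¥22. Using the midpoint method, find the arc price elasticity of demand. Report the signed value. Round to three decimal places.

-1.633

ΔQ = 1278 − 1955 = -677; ΔP = 22 − 17 = 5.
Midpoints: P̄ = 19.50, Q̄ = 1616.5.
ε = (ΔQ/ΔP)(P̄/Q̄) = (-677/5)(19.50/1616.5).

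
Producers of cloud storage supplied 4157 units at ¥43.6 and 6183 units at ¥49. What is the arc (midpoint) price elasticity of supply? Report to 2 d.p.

3.36

ΔQ = 6183 − 4157 = 2026; ΔP = 49 − 43.6 = 5.4.
Midpoints: P̄ = 46.30, Q̄ = 5170.0.
ε_s = (ΔQ/ΔP)(P̄/Q̄) = (2026/5.4)(46.30/5170.0).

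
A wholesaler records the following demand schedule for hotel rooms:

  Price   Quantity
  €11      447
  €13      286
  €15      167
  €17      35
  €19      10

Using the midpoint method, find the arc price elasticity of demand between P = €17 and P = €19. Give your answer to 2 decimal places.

-10.00

At P = 17, Q = 35; at P = 19, Q = 10.
ΔQ = -25, ΔP = 2. Midpoints: P̄ = 18.00, Q̄ = 22.5.
ε = (ΔQ/ΔP)(P̄/Q̄) = (-25/2)(18.00/22.5).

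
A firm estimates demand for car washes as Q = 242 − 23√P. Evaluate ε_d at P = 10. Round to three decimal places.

At P = 10, Q = 169.268.
dQ/dP = −23/(2√P) = -3.637.
ε = (dQ/dP)(P/Q) = (-3.637)(10/169.268).
|ε| < 1, so demand is inelastic at this price.

-0.215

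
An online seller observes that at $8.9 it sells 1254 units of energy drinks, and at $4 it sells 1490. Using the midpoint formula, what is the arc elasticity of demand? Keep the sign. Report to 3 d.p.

-0.226

ΔQ = 1490 − 1254 = 236; ΔP = 4 − 8.9 = -4.9.
Midpoints: P̄ = 6.45, Q̄ = 1372.0.
ε = (ΔQ/ΔP)(P̄/Q̄) = (236/-4.9)(6.45/1372.0).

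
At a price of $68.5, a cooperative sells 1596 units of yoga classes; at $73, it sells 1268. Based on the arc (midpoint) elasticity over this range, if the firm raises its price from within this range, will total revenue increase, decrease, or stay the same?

Arc ε = (-328/4.5)(70.75/1432.0) ≈ -3.601.
|ε| = 3.60 > 1, so demand is elastic. A price rise therefore reduces total revenue.

decrease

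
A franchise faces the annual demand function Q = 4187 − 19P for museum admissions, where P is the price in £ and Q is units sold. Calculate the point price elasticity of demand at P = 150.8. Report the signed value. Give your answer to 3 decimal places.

-2.168

At P = 150.8, Q = 1321.800.
dQ/dP = −19.
ε = (dQ/dP)(P/Q) = (-19)(150.8/1321.800).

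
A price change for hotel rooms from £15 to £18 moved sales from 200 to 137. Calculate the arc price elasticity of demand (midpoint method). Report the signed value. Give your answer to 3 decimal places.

-2.056

ΔQ = 137 − 200 = -63; ΔP = 18 − 15 = 3.
Midpoints: P̄ = 16.50, Q̄ = 168.5.
ε = (ΔQ/ΔP)(P̄/Q̄) = (-63/3)(16.50/168.5).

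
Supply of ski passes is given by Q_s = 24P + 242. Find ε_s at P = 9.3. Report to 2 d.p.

0.48

At P = 9.3, Q_s = 465.20.
dQ_s/dP = 24.
ε_s = (dQ_s/dP)(P/Q_s) = (24)(9.3/465.20).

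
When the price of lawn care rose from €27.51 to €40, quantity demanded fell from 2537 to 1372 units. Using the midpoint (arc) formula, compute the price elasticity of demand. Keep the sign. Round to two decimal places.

-1.61

ΔQ = 1372 − 2537 = -1165; ΔP = 40 − 27.51 = 12.49.
Midpoints: P̄ = 33.76, Q̄ = 1954.5.
ε = (ΔQ/ΔP)(P̄/Q̄) = (-1165/12.49)(33.76/1954.5).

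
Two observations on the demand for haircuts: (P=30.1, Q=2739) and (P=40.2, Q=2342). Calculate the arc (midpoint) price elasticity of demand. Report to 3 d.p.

-0.544

ΔQ = 2342 − 2739 = -397; ΔP = 40.2 − 30.1 = 10.1.
Midpoints: P̄ = 35.15, Q̄ = 2540.5.
ε = (ΔQ/ΔP)(P̄/Q̄) = (-397/10.1)(35.15/2540.5).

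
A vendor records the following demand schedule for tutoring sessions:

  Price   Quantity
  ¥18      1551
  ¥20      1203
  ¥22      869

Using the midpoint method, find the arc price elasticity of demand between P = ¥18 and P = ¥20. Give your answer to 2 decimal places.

-2.40

At P = 18, Q = 1551; at P = 20, Q = 1203.
ΔQ = -348, ΔP = 2. Midpoints: P̄ = 19.00, Q̄ = 1377.0.
ε = (ΔQ/ΔP)(P̄/Q̄) = (-348/2)(19.00/1377.0).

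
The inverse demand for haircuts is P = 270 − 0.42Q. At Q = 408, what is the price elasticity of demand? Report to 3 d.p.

At Q = 408, P = 270 − 0.42(408) = 98.64.
dP/dQ = −0.42, so dQ/dP = 1/(−0.42) = -2.381.
ε = (dQ/dP)(P/Q) = (-2.381)(98.64/408).

-0.576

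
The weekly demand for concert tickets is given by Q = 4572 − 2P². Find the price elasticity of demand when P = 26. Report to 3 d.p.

-0.840

At P = 26, Q = 3220.
dQ/dP = −4P = -104.
ε = (dQ/dP)(P/Q) = (-104)(26/3220).
|ε| < 1, so demand is inelastic at this price.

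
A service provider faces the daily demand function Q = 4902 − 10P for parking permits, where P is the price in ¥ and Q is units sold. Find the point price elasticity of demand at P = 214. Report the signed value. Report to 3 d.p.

-0.775

At P = 214, Q = 2762.
dQ/dP = −10.
ε = (dQ/dP)(P/Q) = (-10)(214/2762).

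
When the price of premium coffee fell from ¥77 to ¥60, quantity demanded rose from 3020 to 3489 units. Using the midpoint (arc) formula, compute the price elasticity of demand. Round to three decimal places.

ΔQ = 3489 − 3020 = 469; ΔP = 60 − 77 = -17.
Midpoints: P̄ = 68.50, Q̄ = 3254.5.
ε = (ΔQ/ΔP)(P̄/Q̄) = (469/-17)(68.50/3254.5).

-0.581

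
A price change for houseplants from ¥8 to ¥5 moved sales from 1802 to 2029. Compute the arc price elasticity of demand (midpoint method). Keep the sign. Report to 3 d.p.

-0.257

ΔQ = 2029 − 1802 = 227; ΔP = 5 − 8 = -3.
Midpoints: P̄ = 6.50, Q̄ = 1915.5.
ε = (ΔQ/ΔP)(P̄/Q̄) = (227/-3)(6.50/1915.5).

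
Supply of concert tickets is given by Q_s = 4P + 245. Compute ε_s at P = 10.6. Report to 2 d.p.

0.15

At P = 10.6, Q_s = 287.40.
dQ_s/dP = 4.
ε_s = (dQ_s/dP)(P/Q_s) = (4)(10.6/287.40).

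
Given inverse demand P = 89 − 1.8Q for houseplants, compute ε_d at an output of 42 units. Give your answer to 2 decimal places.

At Q = 42, P = 89 − 1.8(42) = 13.40.
dP/dQ = −1.8, so dQ/dP = 1/(−1.8) = -0.556.
ε = (dQ/dP)(P/Q) = (-0.556)(13.40/42).

-0.18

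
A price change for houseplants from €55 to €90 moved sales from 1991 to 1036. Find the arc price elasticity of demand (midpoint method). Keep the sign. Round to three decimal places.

ΔQ = 1036 − 1991 = -955; ΔP = 90 − 55 = 35.
Midpoints: P̄ = 72.50, Q̄ = 1513.5.
ε = (ΔQ/ΔP)(P̄/Q̄) = (-955/35)(72.50/1513.5).

-1.307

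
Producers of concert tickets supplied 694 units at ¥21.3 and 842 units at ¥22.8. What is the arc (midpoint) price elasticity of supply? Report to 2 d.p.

2.83

ΔQ = 842 − 694 = 148; ΔP = 22.8 − 21.3 = 1.5.
Midpoints: P̄ = 22.05, Q̄ = 768.0.
ε_s = (ΔQ/ΔP)(P̄/Q̄) = (148/1.5)(22.05/768.0).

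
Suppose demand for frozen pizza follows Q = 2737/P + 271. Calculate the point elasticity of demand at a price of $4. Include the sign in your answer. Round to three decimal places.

At P = 4, Q = 955.250.
dQ/dP = −2737/P² = -171.062.
ε = (dQ/dP)(P/Q) = (-171.062)(4/955.250).

-0.716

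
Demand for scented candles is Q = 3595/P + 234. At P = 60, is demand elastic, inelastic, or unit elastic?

inelastic

Q = 293.917, dQ/dP = -0.999.
ε = (dQ/dP)(P/Q) ≈ -0.204.
|ε| = 0.20 < 1.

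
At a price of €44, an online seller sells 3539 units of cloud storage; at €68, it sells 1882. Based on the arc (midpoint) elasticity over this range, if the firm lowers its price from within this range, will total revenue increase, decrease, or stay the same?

increase

Arc ε = (-1657/24)(56.00/2710.5) ≈ -1.426.
|ε| = 1.43 > 1, so demand is elastic. A price cut therefore raises total revenue.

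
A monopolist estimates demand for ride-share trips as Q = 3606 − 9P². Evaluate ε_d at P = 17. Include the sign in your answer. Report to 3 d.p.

At P = 17, Q = 1005.
dQ/dP = −18P = -306.
ε = (dQ/dP)(P/Q) = (-306)(17/1005).
|ε| > 1, so demand is elastic at this price.

-5.176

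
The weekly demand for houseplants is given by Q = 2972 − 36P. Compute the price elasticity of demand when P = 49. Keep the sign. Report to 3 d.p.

-1.460

At P = 49, Q = 1208.
dQ/dP = −36.
ε = (dQ/dP)(P/Q) = (-36)(49/1208).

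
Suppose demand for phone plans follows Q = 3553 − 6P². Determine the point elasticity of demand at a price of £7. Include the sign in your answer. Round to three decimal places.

-0.180

At P = 7, Q = 3259.
dQ/dP = −12P = -84.
ε = (dQ/dP)(P/Q) = (-84)(7/3259).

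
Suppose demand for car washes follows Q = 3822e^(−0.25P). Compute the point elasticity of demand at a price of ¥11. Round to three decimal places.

-2.750

At P = 11, Q = 244.332.
dQ/dP = −0.25·3822e^(−0.25P) = −0.25Q = -61.083.
ε = (dQ/dP)(P/Q) = (-61.083)(11/244.332).
|ε| > 1, so demand is elastic at this price.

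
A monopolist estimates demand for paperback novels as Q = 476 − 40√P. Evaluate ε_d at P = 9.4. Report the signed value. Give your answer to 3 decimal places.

-0.174

At P = 9.4, Q = 353.362.
dQ/dP = −40/(2√P) = -6.523.
ε = (dQ/dP)(P/Q) = (-6.523)(9.4/353.362).
|ε| < 1, so demand is inelastic at this price.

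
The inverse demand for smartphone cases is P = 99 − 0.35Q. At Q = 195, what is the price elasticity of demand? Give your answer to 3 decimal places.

At Q = 195, P = 99 − 0.35(195) = 30.75.
dP/dQ = −0.35, so dQ/dP = 1/(−0.35) = -2.857.
ε = (dQ/dP)(P/Q) = (-2.857)(30.75/195).

-0.451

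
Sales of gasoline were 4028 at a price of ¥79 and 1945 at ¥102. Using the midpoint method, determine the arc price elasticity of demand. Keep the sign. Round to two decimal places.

-2.74

ΔQ = 1945 − 4028 = -2083; ΔP = 102 − 79 = 23.
Midpoints: P̄ = 90.50, Q̄ = 2986.5.
ε = (ΔQ/ΔP)(P̄/Q̄) = (-2083/23)(90.50/2986.5).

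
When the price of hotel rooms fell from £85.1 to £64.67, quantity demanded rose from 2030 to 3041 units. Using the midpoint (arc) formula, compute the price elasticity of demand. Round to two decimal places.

ΔQ = 3041 − 2030 = 1011; ΔP = 64.67 − 85.1 = -20.43.
Midpoints: P̄ = 74.88, Q̄ = 2535.5.
ε = (ΔQ/ΔP)(P̄/Q̄) = (1011/-20.43)(74.88/2535.5).

-1.46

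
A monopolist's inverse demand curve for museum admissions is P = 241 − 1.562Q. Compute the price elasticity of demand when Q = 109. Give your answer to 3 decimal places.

-0.415

At Q = 109, P = 241 − 1.562(109) = 70.74.
dP/dQ = −1.562, so dQ/dP = 1/(−1.562) = -0.640.
ε = (dQ/dP)(P/Q) = (-0.640)(70.74/109).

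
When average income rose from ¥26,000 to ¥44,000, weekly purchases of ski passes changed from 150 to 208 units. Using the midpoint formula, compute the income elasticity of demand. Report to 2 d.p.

ΔQ = 58, ΔI = 18000. Midpoints: Ī = 35,000, Q̄ = 179.0.
ε_I = (ΔQ/ΔI)(Ī/Q̄) = (58/18000)(35000/179.0).
ε_I > 0, so the good is normal.

0.63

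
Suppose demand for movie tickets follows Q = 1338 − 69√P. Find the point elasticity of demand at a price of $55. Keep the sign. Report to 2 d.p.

-0.31

At P = 55, Q = 826.282.
dQ/dP = −69/(2√P) = -4.652.
ε = (dQ/dP)(P/Q) = (-4.652)(55/826.282).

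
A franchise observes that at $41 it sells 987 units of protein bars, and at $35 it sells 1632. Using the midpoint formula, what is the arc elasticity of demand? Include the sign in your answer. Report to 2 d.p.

ΔQ = 1632 − 987 = 645; ΔP = 35 − 41 = -6.
Midpoints: P̄ = 38.00, Q̄ = 1309.5.
ε = (ΔQ/ΔP)(P̄/Q̄) = (645/-6)(38.00/1309.5).

-3.12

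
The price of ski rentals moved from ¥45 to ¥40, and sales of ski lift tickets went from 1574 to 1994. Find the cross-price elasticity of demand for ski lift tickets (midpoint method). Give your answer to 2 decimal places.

ΔQ_x = 1994 − 1574 = 420; ΔP_y = 40 − 45 = -5.
Midpoints: P̄_y = 42.50, Q̄_x = 1784.0.
ε_xy = (ΔQ_x/ΔP_y)(P̄_y/Q̄_x) = (420/-5)(42.50/1784.0).
ε_xy < 0, so the goods are complements.

-2.00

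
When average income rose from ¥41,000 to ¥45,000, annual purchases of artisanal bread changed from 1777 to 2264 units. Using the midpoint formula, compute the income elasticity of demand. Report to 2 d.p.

2.59

ΔQ = 487, ΔI = 4000. Midpoints: Ī = 43,000, Q̄ = 2020.5.
ε_I = (ΔQ/ΔI)(Ī/Q̄) = (487/4000)(43000/2020.5).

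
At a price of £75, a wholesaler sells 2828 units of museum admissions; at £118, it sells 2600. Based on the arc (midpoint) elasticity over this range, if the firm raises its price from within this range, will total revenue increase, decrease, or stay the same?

increase

Arc ε = (-228/43)(96.50/2714.0) ≈ -0.189.
|ε| = 0.19 < 1, so demand is inelastic. A price rise therefore raises total revenue.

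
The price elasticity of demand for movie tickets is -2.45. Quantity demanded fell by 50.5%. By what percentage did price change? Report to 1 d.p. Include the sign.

20.6%

%ΔP ≈ %ΔQ / ε = (-50.5%)/(-2.45) = 20.61%.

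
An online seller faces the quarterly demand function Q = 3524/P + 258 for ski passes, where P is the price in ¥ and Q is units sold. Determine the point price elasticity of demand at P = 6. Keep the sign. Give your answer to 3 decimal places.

At P = 6, Q = 845.333.
dQ/dP = −3524/P² = -97.889.
ε = (dQ/dP)(P/Q) = (-97.889)(6/845.333).

-0.695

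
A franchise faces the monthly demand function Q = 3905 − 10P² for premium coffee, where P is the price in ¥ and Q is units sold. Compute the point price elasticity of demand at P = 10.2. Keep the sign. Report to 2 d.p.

-0.73

At P = 10.2, Q = 2864.600.
dQ/dP = −20P = -204.
ε = (dQ/dP)(P/Q) = (-204)(10.2/2864.600).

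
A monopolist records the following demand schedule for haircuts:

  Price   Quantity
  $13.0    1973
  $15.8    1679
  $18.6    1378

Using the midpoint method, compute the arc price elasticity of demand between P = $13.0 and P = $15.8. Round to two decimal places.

-0.83

At P = 13.0, Q = 1973; at P = 15.8, Q = 1679.
ΔQ = -294, ΔP = 2.8. Midpoints: P̄ = 14.40, Q̄ = 1826.0.
ε = (ΔQ/ΔP)(P̄/Q̄) = (-294/2.8)(14.40/1826.0).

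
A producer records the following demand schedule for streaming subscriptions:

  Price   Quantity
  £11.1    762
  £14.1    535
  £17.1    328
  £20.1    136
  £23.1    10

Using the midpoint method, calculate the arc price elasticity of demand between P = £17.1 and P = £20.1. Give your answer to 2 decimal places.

-5.13

At P = 17.1, Q = 328; at P = 20.1, Q = 136.
ΔQ = -192, ΔP = 3.0. Midpoints: P̄ = 18.60, Q̄ = 232.0.
ε = (ΔQ/ΔP)(P̄/Q̄) = (-192/3.0)(18.60/232.0).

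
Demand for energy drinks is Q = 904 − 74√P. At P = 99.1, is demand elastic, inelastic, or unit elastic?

elastic

Q = 167.338, dQ/dP = -3.717.
ε = (dQ/dP)(P/Q) ≈ -2.201.
|ε| = 2.20 > 1.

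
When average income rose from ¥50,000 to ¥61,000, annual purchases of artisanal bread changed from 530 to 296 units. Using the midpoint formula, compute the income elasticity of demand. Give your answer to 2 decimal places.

ΔQ = -234, ΔI = 11000. Midpoints: Ī = 55,500, Q̄ = 413.0.
ε_I = (ΔQ/ΔI)(Ī/Q̄) = (-234/11000)(55500/413.0).
ε_I < 0, so the good is inferior.

-2.86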